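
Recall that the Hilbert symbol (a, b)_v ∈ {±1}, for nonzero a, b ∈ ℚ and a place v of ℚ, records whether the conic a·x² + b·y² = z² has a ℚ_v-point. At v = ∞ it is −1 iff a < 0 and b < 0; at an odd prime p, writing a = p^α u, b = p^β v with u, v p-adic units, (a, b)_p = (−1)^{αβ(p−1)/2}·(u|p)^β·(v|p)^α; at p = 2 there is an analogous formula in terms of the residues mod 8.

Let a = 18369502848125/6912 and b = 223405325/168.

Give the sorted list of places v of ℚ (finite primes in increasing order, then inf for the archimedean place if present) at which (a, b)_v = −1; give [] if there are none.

(a, b) ≡ (8151, 18354) mod (ℚ^×)²; places V = {2, 3, 5, 7, 11, 13, 19, 23, ∞}.
(a,b)_∞: sgn(8151)=+, sgn(18354)=+, so +1.
(a,b)_11: α=3, u≡1; β=2, v≡10 (mod 11); (1|11)=+1, (10|11)=-1; sign (−1)^0·+1^2·-1^3 = -1.
(a,b)_3: α=-3, u≡2; β=-1, v≡1 (mod 3); (2|3)=-1, (1|3)=+1; sign (−1)^1·-1^-1·+1^-3 = +1.
(a,b)_2: α=-8, β=-3; u≡7, v≡1 (mod 8); ε(u)ε(v)=1·0, αω(v)=-8·0, βω(u)=-3·0; sum ≡ 0  ⇒  +1.
(a,b)_23: α=2, u≡2; β=1, v≡1 (mod 23); (2|23)=+1, (1|23)=+1; sign (−1)^0·+1^1·+1^2 = +1.
(a,b)_13: α=3, u≡4; β=2, v≡6 (mod 13); (4|13)=+1, (6|13)=-1; sign (−1)^0·+1^2·-1^3 = -1.
(a,b)_19: α=1, u≡1; β=1, v≡17 (mod 19); (1|19)=+1, (17|19)=+1; sign (−1)^1·+1^1·+1^1 = -1.
(a,b)_5: α=4, u≡1; β=2, v≡1 (mod 5); (1|5)=+1, (1|5)=+1; sign (−1)^0·+1^2·+1^4 = +1.
(a,b)_7: α=0, u≡3; β=-1, v≡1 (mod 7); (3|7)=-1, (1|7)=+1; sign (−1)^0·-1^-1·+1^0 = -1.
Ram(8151, 18354) = {7, 11, 13, 19}; no ℚ_7-point on the conic.

[7, 11, 13, 19]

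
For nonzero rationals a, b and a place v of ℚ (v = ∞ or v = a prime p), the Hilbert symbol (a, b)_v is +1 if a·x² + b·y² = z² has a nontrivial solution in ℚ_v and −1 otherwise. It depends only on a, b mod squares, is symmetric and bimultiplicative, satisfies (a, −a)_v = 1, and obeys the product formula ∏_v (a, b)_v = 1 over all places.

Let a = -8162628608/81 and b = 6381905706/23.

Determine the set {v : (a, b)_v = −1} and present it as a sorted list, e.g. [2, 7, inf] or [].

[17, 19, 23, 31]

Mod squares: a ≡ -7971317, b ≡ 16309314582. Check v ∈ {∞, 2, 3, 11, 17, 19, 23, 29, 31, 37}.
v=19: a=19^1·(≡13), b=19^1·(≡15) mod 19; (13|19)=-1, (15|19)=-1; (−1)^{1·1·9}·(-1)^1·(-1)^1 = -1.
v=17: a=17^1·(≡7), b=17^1·(≡2) mod 17; (7|17)=-1, (2|17)=+1; (−1)^{1·1·8}·(-1)^1·(+1)^1 = -1.
v=11: a=11^0·(≡5), b=11^1·(≡4) mod 11; (5|11)=+1, (4|11)=+1; (−1)^{0·1·5}·(+1)^1·(+1)^0 = +1.
v=31: a=31^0·(≡11), b=31^1·(≡20) mod 31; (11|31)=-1, (20|31)=+1; (−1)^{0·1·15}·(-1)^1·(+1)^0 = -1.
v=2: v_2(a)=10, v_2(b)=1; units ≡ 3, 3 (mod 8); ε·ε+αω+βω = 1·1+10·1+1·1 ≡ 0  ⇒  (a,b)_2 = +1.
v=23: a=23^1·(≡8), b=23^-1·(≡3) mod 23; (8|23)=+1, (3|23)=+1; (−1)^{1·-1·11}·(+1)^-1·(+1)^1 = -1.
v=37: a=37^1·(≡4), b=37^1·(≡21) mod 37; (4|37)=+1, (21|37)=+1; (−1)^{1·1·18}·(+1)^1·(+1)^1 = +1.
v=3: a=3^-4·(≡1), b=3^3·(≡2) mod 3; (1|3)=+1, (2|3)=-1; (−1)^{-4·3·1}·(+1)^3·(-1)^-4 = +1.
v=29: a=29^1·(≡2), b=29^1·(≡15) mod 29; (2|29)=-1, (15|29)=-1; (−1)^{1·1·14}·(-1)^1·(-1)^1 = +1.
v=∞: -7971317 < 0 and 16309314582 > 0  ⇒  (a,b)_∞ = +1.
|Ram(-7971317, 16309314582)| = 4, even; anisotropic at {17, 19, 23, 31}.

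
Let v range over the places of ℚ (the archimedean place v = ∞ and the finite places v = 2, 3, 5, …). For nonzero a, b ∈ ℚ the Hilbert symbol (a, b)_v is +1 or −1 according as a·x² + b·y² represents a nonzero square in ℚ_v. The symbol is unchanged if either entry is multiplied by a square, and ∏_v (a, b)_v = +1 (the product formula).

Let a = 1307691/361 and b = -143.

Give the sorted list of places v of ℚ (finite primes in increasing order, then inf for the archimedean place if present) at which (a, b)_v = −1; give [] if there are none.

(a, b) ≡ (145299, -143) mod (ℚ^×)²; places V = {2, 3, 7, 11, 13, 17, 19, 37, ∞}.
(a,b)_17: α=1, u≡8; β=0, v≡10 (mod 17); (8|17)=+1, (10|17)=-1; sign (−1)^0·+1^0·-1^1 = -1.
(a,b)_2: α=0, β=0; u≡3, v≡1 (mod 8); ε(u)ε(v)=1·0, αω(v)=0·0, βω(u)=0·1; sum ≡ 0  ⇒  +1.
(a,b)_3: α=3, u≡1; β=0, v≡1 (mod 3); (1|3)=+1, (1|3)=+1; sign (−1)^0·+1^0·+1^3 = +1.
(a,b)_11: α=1, u≡9; β=1, v≡9 (mod 11); (9|11)=+1, (9|11)=+1; sign (−1)^1·+1^1·+1^1 = -1.
(a,b)_19: α=-2, u≡16; β=0, v≡9 (mod 19); (16|19)=+1, (9|19)=+1; sign (−1)^0·+1^0·+1^-2 = +1.
(a,b)_7: α=1, u≡1; β=0, v≡4 (mod 7); (1|7)=+1, (4|7)=+1; sign (−1)^0·+1^0·+1^1 = +1.
(a,b)_13: α=0, u≡6; β=1, v≡2 (mod 13); (6|13)=-1, (2|13)=-1; sign (−1)^0·-1^1·-1^0 = -1.
(a,b)_37: α=1, u≡32; β=0, v≡5 (mod 37); (32|37)=-1, (5|37)=-1; sign (−1)^0·-1^0·-1^1 = -1.
(a,b)_∞: sgn(145299)=+, sgn(-143)=−, so +1.
(145299, -143 / ℚ) ramifies at {11, 13, 17, 37}: a division algebra.

[11, 13, 17, 37]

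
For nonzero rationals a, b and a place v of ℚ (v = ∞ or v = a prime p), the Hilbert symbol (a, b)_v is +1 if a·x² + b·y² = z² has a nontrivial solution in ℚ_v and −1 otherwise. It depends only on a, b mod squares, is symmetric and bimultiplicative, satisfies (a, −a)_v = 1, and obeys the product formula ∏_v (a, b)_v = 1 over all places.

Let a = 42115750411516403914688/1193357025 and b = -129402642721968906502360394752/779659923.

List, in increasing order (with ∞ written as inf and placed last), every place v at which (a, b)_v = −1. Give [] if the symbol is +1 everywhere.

[2, 3, 17, 23]

Mod squares: a ≡ 527, b ≡ -2001. Check v ∈ {∞, 2, 3, 5, 7, 11, 17, 23, 29, 31, 47}.
v=31: a=31^3·(≡6), b=31^4·(≡19) mod 31; (6|31)=-1, (19|31)=+1; (−1)^{3·4·15}·(-1)^4·(+1)^3 = +1.
v=3: a=3^-2·(≡2), b=3^-1·(≡2) mod 3; (2|3)=-1, (2|3)=-1; (−1)^{-2·-1·1}·(-1)^-1·(-1)^-2 = -1.
v=23: a=23^2·(≡5), b=23^1·(≡5) mod 23; (5|23)=-1, (5|23)=-1; (−1)^{2·1·11}·(-1)^1·(-1)^2 = -1.
v=7: a=7^-4·(≡1), b=7^-6·(≡1) mod 7; (1|7)=+1, (1|7)=+1; (−1)^{-4·-6·3}·(+1)^-6·(+1)^-4 = +1.
v=5: a=5^-2·(≡3), b=5^0·(≡1) mod 5; (3|5)=-1, (1|5)=+1; (−1)^{-2·0·2}·(-1)^0·(+1)^-2 = +1.
v=11: a=11^2·(≡8), b=11^2·(≡5) mod 11; (8|11)=-1, (5|11)=+1; (−1)^{2·2·5}·(-1)^2·(+1)^2 = +1.
v=47: a=47^-2·(≡41), b=47^-2·(≡13) mod 47; (41|47)=-1, (13|47)=-1; (−1)^{-2·-2·23}·(-1)^-2·(-1)^-2 = +1.
v=2: v_2(a)=6, v_2(b)=10; units ≡ 7, 7 (mod 8); ε·ε+αω+βω = 1·1+6·0+10·0 ≡ 1  ⇒  (a,b)_2 = -1.
v=29: a=29^2·(≡9), b=29^3·(≡14) mod 29; (9|29)=+1, (14|29)=-1; (−1)^{2·3·14}·(+1)^3·(-1)^2 = +1.
v=∞: 527 > 0 and -2001 < 0  ⇒  (a,b)_∞ = +1.
v=17: a=17^7·(≡5), b=17^10·(≡3) mod 17; (5|17)=-1, (3|17)=-1; (−1)^{7·10·8}·(-1)^10·(-1)^7 = -1.
Ram(527, -2001) = {2, 3, 17, 23}; no ℚ_2-point on the conic.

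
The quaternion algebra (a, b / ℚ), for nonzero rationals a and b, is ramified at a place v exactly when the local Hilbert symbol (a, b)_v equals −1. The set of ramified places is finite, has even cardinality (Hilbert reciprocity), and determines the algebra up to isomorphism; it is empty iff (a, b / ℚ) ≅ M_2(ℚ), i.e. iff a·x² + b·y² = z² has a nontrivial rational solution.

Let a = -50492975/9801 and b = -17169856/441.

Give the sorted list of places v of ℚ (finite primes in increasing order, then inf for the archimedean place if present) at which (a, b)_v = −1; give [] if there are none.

Mod squares: a ≡ -11951, b ≡ -319. Check v ∈ {∞, 2, 3, 5, 7, 11, 13, 17, 19, 29, 37}.
v=37: a=37^1·(≡1), b=37^0·(≡2) mod 37; (1|37)=+1, (2|37)=-1; (−1)^{1·0·18}·(+1)^0·(-1)^1 = -1.
v=5: a=5^2·(≡1), b=5^0·(≡4) mod 5; (1|5)=+1, (4|5)=+1; (−1)^{2·0·2}·(+1)^0·(+1)^2 = +1.
v=2: v_2(a)=0, v_2(b)=6; units ≡ 1, 1 (mod 8); ε·ε+αω+βω = 0·0+0·0+6·0 ≡ 0  ⇒  (a,b)_2 = +1.
v=∞: -11951 < 0 and -319 < 0  ⇒  (a,b)_∞ = -1.
v=17: a=17^1·(≡11), b=17^0·(≡9) mod 17; (11|17)=-1, (9|17)=+1; (−1)^{1·0·8}·(-1)^0·(+1)^1 = +1.
v=19: a=19^1·(≡11), b=19^0·(≡16) mod 19; (11|19)=+1, (16|19)=+1; (−1)^{1·0·9}·(+1)^0·(+1)^1 = +1.
v=7: a=7^0·(≡6), b=7^-2·(≡5) mod 7; (6|7)=-1, (5|7)=-1; (−1)^{0·-2·3}·(-1)^-2·(-1)^0 = +1.
v=3: a=3^-4·(≡1), b=3^-2·(≡2) mod 3; (1|3)=+1, (2|3)=-1; (−1)^{-4·-2·1}·(+1)^-2·(-1)^-4 = +1.
v=11: a=11^-2·(≡7), b=11^1·(≡4) mod 11; (7|11)=-1, (4|11)=+1; (−1)^{-2·1·5}·(-1)^1·(+1)^-2 = -1.
v=29: a=29^0·(≡2), b=29^3·(≡18) mod 29; (2|29)=-1, (18|29)=-1; (−1)^{0·3·14}·(-1)^3·(-1)^0 = -1.
v=13: a=13^2·(≡9), b=13^0·(≡2) mod 13; (9|13)=+1, (2|13)=-1; (−1)^{2·0·6}·(+1)^0·(-1)^2 = +1.
|Ram(-11951, -319)| = 4, even; anisotropic at {11, 29, 37, ∞}.

[11, 29, 37, inf]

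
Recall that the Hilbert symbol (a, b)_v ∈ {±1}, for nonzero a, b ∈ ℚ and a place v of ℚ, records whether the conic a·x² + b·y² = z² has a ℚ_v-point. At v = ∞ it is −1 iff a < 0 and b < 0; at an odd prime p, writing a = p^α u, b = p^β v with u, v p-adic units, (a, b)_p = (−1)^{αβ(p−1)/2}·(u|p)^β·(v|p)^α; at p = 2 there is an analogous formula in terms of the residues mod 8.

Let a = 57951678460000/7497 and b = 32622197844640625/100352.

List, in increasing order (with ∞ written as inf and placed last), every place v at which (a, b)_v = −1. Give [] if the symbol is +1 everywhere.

Mod squares: a ≡ 693158, b ≡ 16354. Check v ∈ {∞, 2, 3, 5, 7, 13, 17, 19, 29, 37}.
v=3: a=3^-2·(≡2), b=3^0·(≡1) mod 3; (2|3)=-1, (1|3)=+1; (−1)^{-2·0·1}·(-1)^0·(+1)^-2 = +1.
v=29: a=29^3·(≡4), b=29^4·(≡21) mod 29; (4|29)=+1, (21|29)=-1; (−1)^{3·4·14}·(+1)^4·(-1)^3 = -1.
v=2: v_2(a)=5, v_2(b)=-11; units ≡ 3, 1 (mod 8); ε·ε+αω+βω = 1·0+5·0+-11·1 ≡ 1  ⇒  (a,b)_2 = -1.
v=17: a=17^-1·(≡1), b=17^1·(≡10) mod 17; (1|17)=+1, (10|17)=-1; (−1)^{-1·1·8}·(+1)^1·(-1)^-1 = -1.
v=∞: 693158 > 0 and 16354 > 0  ⇒  (a,b)_∞ = +1.
v=7: a=7^-2·(≡4), b=7^-2·(≡1) mod 7; (4|7)=+1, (1|7)=+1; (−1)^{-2·-2·3}·(+1)^-2·(+1)^-2 = +1.
v=19: a=19^1·(≡2), b=19^2·(≡8) mod 19; (2|19)=-1, (8|19)=-1; (−1)^{1·2·9}·(-1)^2·(-1)^1 = -1.
v=37: a=37^1·(≡21), b=37^1·(≡35) mod 37; (21|37)=+1, (35|37)=-1; (−1)^{1·1·18}·(+1)^1·(-1)^1 = -1.
v=13: a=13^2·(≡5), b=13^1·(≡9) mod 13; (5|13)=-1, (9|13)=+1; (−1)^{2·1·6}·(-1)^1·(+1)^2 = -1.
v=5: a=5^4·(≡3), b=5^6·(≡1) mod 5; (3|5)=-1, (1|5)=+1; (−1)^{4·6·2}·(-1)^6·(+1)^4 = +1.
|Ram(693158, 16354)| = 6, even; anisotropic at {2, 13, 17, 19, 29, 37}.

[2, 13, 17, 19, 29, 37]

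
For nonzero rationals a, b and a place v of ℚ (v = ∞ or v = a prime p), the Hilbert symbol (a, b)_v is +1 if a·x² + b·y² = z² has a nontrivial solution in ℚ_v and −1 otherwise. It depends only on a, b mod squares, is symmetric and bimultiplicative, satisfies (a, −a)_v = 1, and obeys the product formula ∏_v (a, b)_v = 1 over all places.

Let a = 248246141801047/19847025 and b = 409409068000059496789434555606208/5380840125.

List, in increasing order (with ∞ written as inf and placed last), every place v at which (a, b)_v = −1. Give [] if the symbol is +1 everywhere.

(a, b) ≡ (6043687, 5735) mod (ℚ^×)²; places V = {2, 3, 5, 11, 13, 17, 23, 29, 31, 37, 41, ∞}.
(a,b)_29: α=3, u≡9; β=2, v≡13 (mod 29); (9|29)=+1, (13|29)=+1; sign (−1)^0·+1^2·+1^3 = +1.
(a,b)_31: α=0, u≡7; β=1, v≡13 (mod 31); (7|31)=+1, (13|31)=-1; sign (−1)^0·+1^1·-1^0 = +1.
(a,b)_13: α=3, u≡2; β=6, v≡11 (mod 13); (2|13)=-1, (11|13)=-1; sign (−1)^0·-1^6·-1^3 = -1.
(a,b)_11: α=-2, u≡4; β=2, v≡5 (mod 11); (4|11)=+1, (5|11)=+1; sign (−1)^0·+1^2·+1^-2 = +1.
(a,b)_∞: sgn(6043687)=+, sgn(5735)=+, so +1.
(a,b)_17: α=3, u≡12; β=6, v≡3 (mod 17); (12|17)=-1, (3|17)=-1; sign (−1)^0·-1^6·-1^3 = -1.
(a,b)_2: α=0, β=6; u≡7, v≡7 (mod 8); ε(u)ε(v)=1·1, αω(v)=0·0, βω(u)=6·0; sum ≡ 1  ⇒  -1.
(a,b)_41: α=1, u≡7; β=2, v≡33 (mod 41); (7|41)=-1, (33|41)=+1; sign (−1)^0·-1^2·+1^1 = +1.
(a,b)_23: α=1, u≡10; β=4, v≡8 (mod 23); (10|23)=-1, (8|23)=+1; sign (−1)^0·-1^4·+1^1 = +1.
(a,b)_5: α=-2, u≡2; β=-3, v≡3 (mod 5); (2|5)=-1, (3|5)=-1; sign (−1)^0·-1^-3·-1^-2 = -1.
(a,b)_3: α=-8, u≡1; β=-16, v≡2 (mod 3); (1|3)=+1, (2|3)=-1; sign (−1)^0·+1^-16·-1^-8 = +1.
(a,b)_37: α=0, u≡1; β=1, v≡33 (mod 37); (1|37)=+1, (33|37)=+1; sign (−1)^0·+1^1·+1^0 = +1.
|Ram(6043687, 5735)| = 4, even; anisotropic at {2, 5, 13, 17}.

[2, 5, 13, 17]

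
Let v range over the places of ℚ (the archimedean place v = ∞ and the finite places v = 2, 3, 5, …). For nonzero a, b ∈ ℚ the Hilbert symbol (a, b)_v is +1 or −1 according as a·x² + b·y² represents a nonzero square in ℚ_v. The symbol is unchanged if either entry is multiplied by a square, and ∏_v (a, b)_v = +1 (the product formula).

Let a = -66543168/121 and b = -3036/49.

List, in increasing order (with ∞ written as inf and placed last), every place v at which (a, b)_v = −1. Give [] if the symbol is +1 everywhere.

[3, 17, 37, inf]

Mod squares: a ≡ -1039737, b ≡ -759. Check v ∈ {∞, 2, 3, 7, 11, 17, 19, 23, 29, 37}.
v=23: a=23^0·(≡3), b=23^1·(≡2) mod 23; (3|23)=+1, (2|23)=+1; (−1)^{0·1·11}·(+1)^1·(+1)^0 = +1.
v=29: a=29^1·(≡24), b=29^0·(≡28) mod 29; (24|29)=+1, (28|29)=+1; (−1)^{1·0·14}·(+1)^0·(+1)^1 = +1.
v=19: a=19^1·(≡16), b=19^0·(≡9) mod 19; (16|19)=+1, (9|19)=+1; (−1)^{1·0·9}·(+1)^0·(+1)^1 = +1.
v=37: a=37^1·(≡18), b=37^0·(≡6) mod 37; (18|37)=-1, (6|37)=-1; (−1)^{1·0·18}·(-1)^0·(-1)^1 = -1.
v=∞: -1039737 < 0 and -759 < 0  ⇒  (a,b)_∞ = -1.
v=7: a=7^0·(≡4), b=7^-2·(≡2) mod 7; (4|7)=+1, (2|7)=+1; (−1)^{0·-2·3}·(+1)^-2·(+1)^0 = +1.
v=11: a=11^-2·(≡1), b=11^1·(≡2) mod 11; (1|11)=+1, (2|11)=-1; (−1)^{-2·1·5}·(+1)^1·(-1)^-2 = +1.
v=3: a=3^1·(≡2), b=3^1·(≡2) mod 3; (2|3)=-1, (2|3)=-1; (−1)^{1·1·1}·(-1)^1·(-1)^1 = -1.
v=17: a=17^1·(≡7), b=17^0·(≡5) mod 17; (7|17)=-1, (5|17)=-1; (−1)^{1·0·8}·(-1)^0·(-1)^1 = -1.
v=2: v_2(a)=6, v_2(b)=2; units ≡ 7, 1 (mod 8); ε·ε+αω+βω = 1·0+6·0+2·0 ≡ 0  ⇒  (a,b)_2 = +1.
(-1039737, -759 / ℚ) ramifies at {3, 17, 37, ∞}: a division algebra.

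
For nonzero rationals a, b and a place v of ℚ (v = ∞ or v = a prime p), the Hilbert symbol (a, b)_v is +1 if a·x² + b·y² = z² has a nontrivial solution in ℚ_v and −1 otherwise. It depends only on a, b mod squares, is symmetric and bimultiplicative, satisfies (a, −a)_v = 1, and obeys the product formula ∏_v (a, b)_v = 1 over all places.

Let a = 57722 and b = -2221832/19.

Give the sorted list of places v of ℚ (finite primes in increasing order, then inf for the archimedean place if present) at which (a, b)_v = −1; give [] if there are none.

Mod squares: a ≡ 1178, b ≡ -38. Check v ∈ {∞, 2, 7, 17, 19, 31}.
v=19: a=19^1·(≡17), b=19^-1·(≡9) mod 19; (17|19)=+1, (9|19)=+1; (−1)^{1·-1·9}·(+1)^-1·(+1)^1 = -1.
v=31: a=31^1·(≡2), b=31^2·(≡17) mod 31; (2|31)=+1, (17|31)=-1; (−1)^{1·2·15}·(+1)^2·(-1)^1 = -1.
v=∞: 1178 > 0 and -38 < 0  ⇒  (a,b)_∞ = +1.
v=17: a=17^0·(≡7), b=17^2·(≡15) mod 17; (7|17)=-1, (15|17)=+1; (−1)^{0·2·8}·(-1)^2·(+1)^0 = +1.
v=7: a=7^2·(≡2), b=7^0·(≡2) mod 7; (2|7)=+1, (2|7)=+1; (−1)^{2·0·3}·(+1)^0·(+1)^2 = +1.
v=2: v_2(a)=1, v_2(b)=3; units ≡ 5, 5 (mod 8); ε·ε+αω+βω = 0·0+1·1+3·1 ≡ 0  ⇒  (a,b)_2 = +1.
Ram(1178, -38) = {19, 31}; no ℚ_19-point on the conic.

[19, 31]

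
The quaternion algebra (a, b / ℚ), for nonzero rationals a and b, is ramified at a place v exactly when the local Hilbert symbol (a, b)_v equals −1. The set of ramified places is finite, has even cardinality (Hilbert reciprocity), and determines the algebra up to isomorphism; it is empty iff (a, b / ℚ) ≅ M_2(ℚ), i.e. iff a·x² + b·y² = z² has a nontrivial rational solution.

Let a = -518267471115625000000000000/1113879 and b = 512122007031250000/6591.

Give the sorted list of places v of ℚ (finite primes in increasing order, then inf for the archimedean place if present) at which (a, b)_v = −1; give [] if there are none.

Mod squares: a ≡ -85215, b ≡ 40755. Check v ∈ {∞, 2, 3, 5, 7, 11, 13, 19, 23}.
v=7: a=7^2·(≡6), b=7^2·(≡2) mod 7; (6|7)=-1, (2|7)=+1; (−1)^{2·2·3}·(-1)^2·(+1)^2 = +1.
v=∞: -85215 < 0 and 40755 > 0  ⇒  (a,b)_∞ = +1.
v=23: a=23^3·(≡22), b=23^2·(≡7) mod 23; (22|23)=-1, (7|23)=-1; (−1)^{3·2·11}·(-1)^2·(-1)^3 = -1.
v=13: a=13^-5·(≡1), b=13^-3·(≡7) mod 13; (1|13)=+1, (7|13)=-1; (−1)^{-5·-3·6}·(+1)^-3·(-1)^-5 = -1.
v=19: a=19^1·(≡12), b=19^1·(≡7) mod 19; (12|19)=-1, (7|19)=+1; (−1)^{1·1·9}·(-1)^1·(+1)^1 = +1.
v=11: a=11^4·(≡6), b=11^3·(≡5) mod 11; (6|11)=-1, (5|11)=+1; (−1)^{4·3·5}·(-1)^3·(+1)^4 = -1.
v=2: v_2(a)=12, v_2(b)=4; units ≡ 1, 3 (mod 8); ε·ε+αω+βω = 0·1+12·1+4·0 ≡ 0  ⇒  (a,b)_2 = +1.
v=3: a=3^-1·(≡2), b=3^-1·(≡1) mod 3; (2|3)=-1, (1|3)=+1; (−1)^{-1·-1·1}·(-1)^-1·(+1)^-1 = +1.
v=5: a=5^17·(≡2), b=5^11·(≡4) mod 5; (2|5)=-1, (4|5)=+1; (−1)^{17·11·2}·(-1)^11·(+1)^17 = -1.
|Ram(-85215, 40755)| = 4, even; anisotropic at {5, 11, 13, 23}.

[5, 11, 13, 23]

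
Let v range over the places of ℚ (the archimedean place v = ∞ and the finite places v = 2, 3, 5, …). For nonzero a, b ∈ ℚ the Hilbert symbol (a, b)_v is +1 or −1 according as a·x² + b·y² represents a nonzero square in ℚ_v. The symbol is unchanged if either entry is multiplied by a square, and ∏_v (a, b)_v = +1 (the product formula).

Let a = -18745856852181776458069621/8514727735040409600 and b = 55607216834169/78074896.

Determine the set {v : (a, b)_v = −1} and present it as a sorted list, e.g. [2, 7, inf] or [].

[19, 31]

(a, b) ≡ (-589, 17081) mod (ℚ^×)²; places V = {2, 3, 5, 7, 11, 13, 19, 29, 31, 43, 47, 59, ∞}.
(a,b)_31: α=3, u≡17; β=1, v≡23 (mod 31); (17|31)=-1, (23|31)=-1; sign (−1)^1·-1^1·-1^3 = -1.
(a,b)_5: α=-2, u≡1; β=0, v≡4 (mod 5); (1|5)=+1, (4|5)=+1; sign (−1)^0·+1^0·+1^-2 = +1.
(a,b)_∞: sgn(-589)=−, sgn(17081)=+, so +1.
(a,b)_11: α=6, u≡4; β=2, v≡3 (mod 11); (4|11)=+1, (3|11)=+1; sign (−1)^0·+1^2·+1^6 = +1.
(a,b)_7: α=2, u≡5; β=2, v≡4 (mod 7); (5|7)=-1, (4|7)=+1; sign (−1)^0·-1^2·+1^2 = +1.
(a,b)_47: α=-4, u≡29; β=-4, v≡13 (mod 47); (29|47)=-1, (13|47)=-1; sign (−1)^0·-1^-4·-1^-4 = +1.
(a,b)_13: α=0, u≡3; β=2, v≡9 (mod 13); (3|13)=+1, (9|13)=+1; sign (−1)^0·+1^2·+1^0 = +1.
(a,b)_29: α=2, u≡6; β=1, v≡25 (mod 29); (6|29)=+1, (25|29)=+1; sign (−1)^0·+1^1·+1^2 = +1.
(a,b)_43: α=-2, u≡11; β=0, v≡38 (mod 43); (11|43)=+1, (38|43)=+1; sign (−1)^0·+1^0·+1^-2 = +1.
(a,b)_3: α=-2, u≡2; β=2, v≡2 (mod 3); (2|3)=-1, (2|3)=-1; sign (−1)^0·-1^2·-1^-2 = +1.
(a,b)_19: α=5, u≡11; β=3, v≡6 (mod 19); (11|19)=+1, (6|19)=+1; sign (−1)^1·+1^3·+1^5 = -1.
(a,b)_2: α=-22, β=-4; u≡3, v≡1 (mod 8); ε(u)ε(v)=1·0, αω(v)=-22·0, βω(u)=-4·1; sum ≡ 0  ⇒  +1.
(a,b)_59: α=2, u≡22; β=0, v≡47 (mod 59); (22|59)=+1, (47|59)=-1; sign (−1)^0·+1^0·-1^2 = +1.
(-589, 17081 / ℚ) ramifies at {19, 31}: a division algebra.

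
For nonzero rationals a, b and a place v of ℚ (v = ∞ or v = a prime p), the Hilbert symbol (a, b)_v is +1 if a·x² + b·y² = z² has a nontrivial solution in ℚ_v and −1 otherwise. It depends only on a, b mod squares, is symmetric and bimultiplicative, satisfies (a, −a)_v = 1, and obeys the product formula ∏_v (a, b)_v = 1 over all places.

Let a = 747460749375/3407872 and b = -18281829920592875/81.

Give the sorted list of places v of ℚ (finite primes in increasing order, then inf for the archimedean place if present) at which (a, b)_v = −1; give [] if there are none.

Mod squares: a ≡ 20683, b ≡ -35. Check v ∈ {∞, 2, 3, 5, 7, 13, 17, 37, 43}.
v=3: a=3^2·(≡1), b=3^-4·(≡1) mod 3; (1|3)=+1, (1|3)=+1; (−1)^{2·-4·1}·(+1)^-4·(+1)^2 = +1.
v=37: a=37^1·(≡3), b=37^2·(≡35) mod 37; (3|37)=+1, (35|37)=-1; (−1)^{1·2·18}·(+1)^2·(-1)^1 = -1.
v=5: a=5^4·(≡2), b=5^3·(≡2) mod 5; (2|5)=-1, (2|5)=-1; (−1)^{4·3·2}·(-1)^3·(-1)^4 = -1.
v=13: a=13^-1·(≡11), b=13^4·(≡4) mod 13; (11|13)=-1, (4|13)=+1; (−1)^{-1·4·6}·(-1)^4·(+1)^-1 = +1.
v=7: a=7^0·(≡3), b=7^1·(≡2) mod 7; (3|7)=-1, (2|7)=+1; (−1)^{0·1·3}·(-1)^1·(+1)^0 = -1.
v=43: a=43^1·(≡20), b=43^2·(≡32) mod 43; (20|43)=-1, (32|43)=-1; (−1)^{1·2·21}·(-1)^2·(-1)^1 = -1.
v=∞: 20683 > 0 and -35 < 0  ⇒  (a,b)_∞ = +1.
v=17: a=17^4·(≡14), b=17^2·(≡13) mod 17; (14|17)=-1, (13|17)=+1; (−1)^{4·2·8}·(-1)^2·(+1)^4 = +1.
v=2: v_2(a)=-18, v_2(b)=0; units ≡ 3, 5 (mod 8); ε·ε+αω+βω = 1·0+-18·1+0·1 ≡ 0  ⇒  (a,b)_2 = +1.
|Ram(20683, -35)| = 4, even; anisotropic at {5, 7, 37, 43}.

[5, 7, 37, 43]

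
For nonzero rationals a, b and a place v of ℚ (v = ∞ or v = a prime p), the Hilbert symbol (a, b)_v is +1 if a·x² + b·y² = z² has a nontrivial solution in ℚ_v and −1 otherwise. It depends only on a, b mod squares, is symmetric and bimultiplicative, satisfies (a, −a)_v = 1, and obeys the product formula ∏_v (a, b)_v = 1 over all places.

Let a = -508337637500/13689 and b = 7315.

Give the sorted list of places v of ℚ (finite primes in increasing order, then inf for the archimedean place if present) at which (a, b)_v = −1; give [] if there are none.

[5, 7]

(a, b) ≡ (-95, 7315) mod (ℚ^×)²; places V = {2, 3, 5, 7, 11, 13, 19, ∞}.
(a,b)_2: α=2, β=0; u≡1, v≡3 (mod 8); ε(u)ε(v)=0·1, αω(v)=2·1, βω(u)=0·0; sum ≡ 0  ⇒  +1.
(a,b)_13: α=-2, u≡3; β=0, v≡9 (mod 13); (3|13)=+1, (9|13)=+1; sign (−1)^0·+1^0·+1^-2 = +1.
(a,b)_19: α=3, u≡15; β=1, v≡5 (mod 19); (15|19)=-1, (5|19)=+1; sign (−1)^1·-1^1·+1^3 = +1.
(a,b)_5: α=5, u≡4; β=1, v≡3 (mod 5); (4|5)=+1, (3|5)=-1; sign (−1)^0·+1^1·-1^5 = -1.
(a,b)_7: α=2, u≡6; β=1, v≡2 (mod 7); (6|7)=-1, (2|7)=+1; sign (−1)^0·-1^1·+1^2 = -1.
(a,b)_3: α=-4, u≡1; β=0, v≡1 (mod 3); (1|3)=+1, (1|3)=+1; sign (−1)^0·+1^0·+1^-4 = +1.
(a,b)_∞: sgn(-95)=−, sgn(7315)=+, so +1.
(a,b)_11: α=2, u≡9; β=1, v≡5 (mod 11); (9|11)=+1, (5|11)=+1; sign (−1)^0·+1^1·+1^2 = +1.
|Ram(-95, 7315)| = 2, even; anisotropic at {5, 7}.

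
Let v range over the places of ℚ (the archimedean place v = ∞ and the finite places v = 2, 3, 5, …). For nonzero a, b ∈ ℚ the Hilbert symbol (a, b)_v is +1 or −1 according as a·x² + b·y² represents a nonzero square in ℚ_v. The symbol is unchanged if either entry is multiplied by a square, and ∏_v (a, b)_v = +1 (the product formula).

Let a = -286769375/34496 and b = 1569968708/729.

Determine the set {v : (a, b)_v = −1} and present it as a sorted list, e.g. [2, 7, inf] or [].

[7, 11, 19, 29, 31, 41]

Mod squares: a ≡ -13981, b ≡ 3857. Check v ∈ {∞, 2, 3, 5, 7, 11, 19, 29, 31, 41}.
v=∞: -13981 < 0 and 3857 > 0  ⇒  (a,b)_∞ = +1.
v=2: v_2(a)=-6, v_2(b)=2; units ≡ 3, 1 (mod 8); ε·ε+αω+βω = 1·0+-6·0+2·1 ≡ 0  ⇒  (a,b)_2 = +1.
v=7: a=7^-2·(≡6), b=7^1·(≡5) mod 7; (6|7)=-1, (5|7)=-1; (−1)^{-2·1·3}·(-1)^1·(-1)^-2 = -1.
v=19: a=19^2·(≡10), b=19^1·(≡13) mod 19; (10|19)=-1, (13|19)=-1; (−1)^{2·1·9}·(-1)^1·(-1)^2 = -1.
v=29: a=29^0·(≡21), b=29^3·(≡27) mod 29; (21|29)=-1, (27|29)=-1; (−1)^{0·3·14}·(-1)^3·(-1)^0 = -1.
v=11: a=11^-1·(≡9), b=11^2·(≡10) mod 11; (9|11)=+1, (10|11)=-1; (−1)^{-1·2·5}·(+1)^2·(-1)^-1 = -1.
v=41: a=41^1·(≡15), b=41^0·(≡15) mod 41; (15|41)=-1, (15|41)=-1; (−1)^{1·0·20}·(-1)^0·(-1)^1 = -1.
v=5: a=5^4·(≡4), b=5^0·(≡2) mod 5; (4|5)=+1, (2|5)=-1; (−1)^{4·0·2}·(+1)^0·(-1)^4 = +1.
v=31: a=31^1·(≡10), b=31^0·(≡23) mod 31; (10|31)=+1, (23|31)=-1; (−1)^{1·0·15}·(+1)^0·(-1)^1 = -1.
v=3: a=3^0·(≡2), b=3^-6·(≡2) mod 3; (2|3)=-1, (2|3)=-1; (−1)^{0·-6·1}·(-1)^-6·(-1)^0 = +1.
|Ram(-13981, 3857)| = 6, even; anisotropic at {7, 11, 19, 29, 31, 41}.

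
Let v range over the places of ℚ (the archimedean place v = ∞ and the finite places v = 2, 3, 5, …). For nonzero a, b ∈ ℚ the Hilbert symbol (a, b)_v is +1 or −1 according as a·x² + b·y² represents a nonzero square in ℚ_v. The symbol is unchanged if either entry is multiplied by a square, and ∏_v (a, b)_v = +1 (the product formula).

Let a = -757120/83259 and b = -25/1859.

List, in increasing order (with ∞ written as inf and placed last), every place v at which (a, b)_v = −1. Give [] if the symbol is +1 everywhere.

[2, 7, 11, inf]

Mod squares: a ≡ -770, b ≡ -11. Check v ∈ {∞, 2, 3, 5, 7, 11, 13, 29}.
v=2: v_2(a)=7, v_2(b)=0; units ≡ 7, 5 (mod 8); ε·ε+αω+βω = 1·0+7·1+0·0 ≡ 1  ⇒  (a,b)_2 = -1.
v=13: a=13^2·(≡10), b=13^-2·(≡6) mod 13; (10|13)=+1, (6|13)=-1; (−1)^{2·-2·6}·(+1)^-2·(-1)^2 = +1.
v=∞: -770 < 0 and -11 < 0  ⇒  (a,b)_∞ = -1.
v=29: a=29^-2·(≡1), b=29^0·(≡11) mod 29; (1|29)=+1, (11|29)=-1; (−1)^{-2·0·14}·(+1)^0·(-1)^-2 = +1.
v=7: a=7^1·(≡4), b=7^0·(≡6) mod 7; (4|7)=+1, (6|7)=-1; (−1)^{1·0·3}·(+1)^0·(-1)^1 = -1.
v=3: a=3^-2·(≡1), b=3^0·(≡1) mod 3; (1|3)=+1, (1|3)=+1; (−1)^{-2·0·1}·(+1)^0·(+1)^-2 = +1.
v=5: a=5^1·(≡4), b=5^2·(≡1) mod 5; (4|5)=+1, (1|5)=+1; (−1)^{1·2·2}·(+1)^2·(+1)^1 = +1.
v=11: a=11^-1·(≡10), b=11^-1·(≡2) mod 11; (10|11)=-1, (2|11)=-1; (−1)^{-1·-1·5}·(-1)^-1·(-1)^-1 = -1.
|Ram(-770, -11)| = 4, even; anisotropic at {2, 7, 11, ∞}.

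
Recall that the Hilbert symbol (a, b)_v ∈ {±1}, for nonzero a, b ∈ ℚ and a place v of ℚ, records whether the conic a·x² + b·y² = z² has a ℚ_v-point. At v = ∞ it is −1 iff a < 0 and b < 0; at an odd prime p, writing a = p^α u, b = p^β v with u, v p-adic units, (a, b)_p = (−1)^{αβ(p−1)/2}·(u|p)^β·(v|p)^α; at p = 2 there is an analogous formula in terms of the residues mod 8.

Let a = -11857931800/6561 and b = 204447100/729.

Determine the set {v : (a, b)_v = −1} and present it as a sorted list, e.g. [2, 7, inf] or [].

[13, 17]

(a, b) ≡ (-140998, 2431) mod (ℚ^×)²; places V = {2, 3, 5, 11, 13, 17, 29, ∞}.
(a,b)_17: α=1, u≡15; β=1, v≡5 (mod 17); (15|17)=+1, (5|17)=-1; sign (−1)^0·+1^1·-1^1 = -1.
(a,b)_∞: sgn(-140998)=−, sgn(2431)=+, so +1.
(a,b)_2: α=3, β=2; u≡5, v≡7 (mod 8); ε(u)ε(v)=0·1, αω(v)=3·0, βω(u)=2·1; sum ≡ 0  ⇒  +1.
(a,b)_13: α=1, u≡3; β=1, v≡2 (mod 13); (3|13)=+1, (2|13)=-1; sign (−1)^0·+1^1·-1^1 = -1.
(a,b)_5: α=2, u≡3; β=2, v≡1 (mod 5); (3|5)=-1, (1|5)=+1; sign (−1)^0·-1^2·+1^2 = +1.
(a,b)_11: α=1, u≡8; β=1, v≡9 (mod 11); (8|11)=-1, (9|11)=+1; sign (−1)^1·-1^1·+1^1 = +1.
(a,b)_29: α=3, u≡2; β=2, v≡20 (mod 29); (2|29)=-1, (20|29)=+1; sign (−1)^0·-1^2·+1^3 = +1.
(a,b)_3: α=-8, u≡2; β=-6, v≡1 (mod 3); (2|3)=-1, (1|3)=+1; sign (−1)^0·-1^-6·+1^-8 = +1.
Ram(-140998, 2431) = {13, 17}; no ℚ_13-point on the conic.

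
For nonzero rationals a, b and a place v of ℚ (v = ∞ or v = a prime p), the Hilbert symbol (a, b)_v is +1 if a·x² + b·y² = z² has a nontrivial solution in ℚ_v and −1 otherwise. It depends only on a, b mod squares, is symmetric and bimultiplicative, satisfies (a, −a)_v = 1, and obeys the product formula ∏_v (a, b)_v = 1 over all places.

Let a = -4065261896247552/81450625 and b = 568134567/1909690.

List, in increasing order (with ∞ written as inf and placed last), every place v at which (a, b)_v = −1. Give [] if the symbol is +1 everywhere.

[2, 5]

Mod squares: a ≡ -33, b ≡ 70. Check v ∈ {∞, 2, 3, 5, 7, 11, 13, 19, 23}.
v=∞: -33 < 0 and 70 > 0  ⇒  (a,b)_∞ = +1.
v=5: a=5^-4·(≡3), b=5^-1·(≡4) mod 5; (3|5)=-1, (4|5)=+1; (−1)^{-4·-1·2}·(-1)^-1·(+1)^-4 = -1.
v=3: a=3^5·(≡1), b=3^4·(≡1) mod 3; (1|3)=+1, (1|3)=+1; (−1)^{5·4·1}·(+1)^4·(+1)^5 = +1.
v=19: a=19^-4·(≡16), b=19^-2·(≡15) mod 19; (16|19)=+1, (15|19)=-1; (−1)^{-4·-2·9}·(+1)^-2·(-1)^-4 = +1.
v=7: a=7^4·(≡4), b=7^3·(≡6) mod 7; (4|7)=+1, (6|7)=-1; (−1)^{4·3·3}·(+1)^3·(-1)^4 = +1.
v=13: a=13^2·(≡5), b=13^2·(≡7) mod 13; (5|13)=-1, (7|13)=-1; (−1)^{2·2·6}·(-1)^2·(-1)^2 = +1.
v=23: a=23^0·(≡3), b=23^-2·(≡2) mod 23; (3|23)=+1, (2|23)=+1; (−1)^{0·-2·11}·(+1)^-2·(+1)^0 = +1.
v=11: a=11^5·(≡10), b=11^2·(≡5) mod 11; (10|11)=-1, (5|11)=+1; (−1)^{5·2·5}·(-1)^2·(+1)^5 = +1.
v=2: v_2(a)=8, v_2(b)=-1; units ≡ 7, 3 (mod 8); ε·ε+αω+βω = 1·1+8·1+-1·0 ≡ 1  ⇒  (a,b)_2 = -1.
|Ram(-33, 70)| = 2, even; anisotropic at {2, 5}.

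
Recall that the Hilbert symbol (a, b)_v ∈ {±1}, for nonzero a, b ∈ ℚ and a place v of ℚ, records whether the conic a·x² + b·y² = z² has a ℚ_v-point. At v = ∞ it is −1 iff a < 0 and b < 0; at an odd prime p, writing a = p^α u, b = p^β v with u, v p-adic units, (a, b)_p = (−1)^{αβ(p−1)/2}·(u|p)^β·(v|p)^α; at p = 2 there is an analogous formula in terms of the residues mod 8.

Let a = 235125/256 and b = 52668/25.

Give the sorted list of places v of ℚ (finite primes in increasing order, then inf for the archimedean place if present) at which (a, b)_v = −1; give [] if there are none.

[5, 19]

(a, b) ≡ (1045, 1463) mod (ℚ^×)²; places V = {2, 3, 5, 7, 11, 19, ∞}.
(a,b)_19: α=1, u≡7; β=1, v≡6 (mod 19); (7|19)=+1, (6|19)=+1; sign (−1)^1·+1^1·+1^1 = -1.
(a,b)_3: α=2, u≡1; β=2, v≡2 (mod 3); (1|3)=+1, (2|3)=-1; sign (−1)^0·+1^2·-1^2 = +1.
(a,b)_7: α=0, u≡4; β=1, v≡5 (mod 7); (4|7)=+1, (5|7)=-1; sign (−1)^0·+1^1·-1^0 = +1.
(a,b)_5: α=3, u≡1; β=-2, v≡3 (mod 5); (1|5)=+1, (3|5)=-1; sign (−1)^0·+1^-2·-1^3 = -1.
(a,b)_∞: sgn(1045)=+, sgn(1463)=+, so +1.
(a,b)_11: α=1, u≡8; β=1, v≡1 (mod 11); (8|11)=-1, (1|11)=+1; sign (−1)^1·-1^1·+1^1 = +1.
(a,b)_2: α=-8, β=2; u≡5, v≡7 (mod 8); ε(u)ε(v)=0·1, αω(v)=-8·0, βω(u)=2·1; sum ≡ 0  ⇒  +1.
(1045, 1463 / ℚ) ramifies at {5, 19}: a division algebra.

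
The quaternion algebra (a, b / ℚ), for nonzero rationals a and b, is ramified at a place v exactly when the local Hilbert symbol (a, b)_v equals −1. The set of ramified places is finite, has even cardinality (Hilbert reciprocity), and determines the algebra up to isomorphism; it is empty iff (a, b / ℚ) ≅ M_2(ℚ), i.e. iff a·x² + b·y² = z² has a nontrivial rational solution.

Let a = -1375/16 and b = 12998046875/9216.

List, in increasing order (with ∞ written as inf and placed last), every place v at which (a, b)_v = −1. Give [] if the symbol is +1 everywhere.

(a, b) ≡ (-55, 11) mod (ℚ^×)²; places V = {2, 3, 5, 11, ∞}.
(a,b)_5: α=3, u≡4; β=10, v≡1 (mod 5); (4|5)=+1, (1|5)=+1; sign (−1)^0·+1^10·+1^3 = +1.
(a,b)_∞: sgn(-55)=−, sgn(11)=+, so +1.
(a,b)_2: α=-4, β=-10; u≡1, v≡3 (mod 8); ε(u)ε(v)=0·1, αω(v)=-4·1, βω(u)=-10·0; sum ≡ 0  ⇒  +1.
(a,b)_11: α=1, u≡8; β=3, v≡5 (mod 11); (8|11)=-1, (5|11)=+1; sign (−1)^1·-1^3·+1^1 = +1.
(a,b)_3: α=0, u≡2; β=-2, v≡2 (mod 3); (2|3)=-1, (2|3)=-1; sign (−1)^0·-1^-2·-1^0 = +1.
Every local symbol is +1, so the conic -55·x² + 11·y² = z² has ℚ_v-points for all v and hence a ℚ-point; (a, b / ℚ) ≅ M_2(ℚ).

[]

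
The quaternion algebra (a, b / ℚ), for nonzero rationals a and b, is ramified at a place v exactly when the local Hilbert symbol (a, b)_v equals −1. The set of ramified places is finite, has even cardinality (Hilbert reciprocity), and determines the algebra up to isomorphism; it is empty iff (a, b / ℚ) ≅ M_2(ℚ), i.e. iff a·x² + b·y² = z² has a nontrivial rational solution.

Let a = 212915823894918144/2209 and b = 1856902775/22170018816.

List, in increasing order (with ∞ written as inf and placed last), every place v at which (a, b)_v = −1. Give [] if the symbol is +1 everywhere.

Mod squares: a ≡ 221, b ≡ 4199. Check v ∈ {∞, 2, 3, 5, 7, 11, 13, 17, 19, 47}.
v=11: a=11^2·(≡1), b=11^-2·(≡8) mod 11; (1|11)=+1, (8|11)=-1; (−1)^{2·-2·5}·(+1)^-2·(-1)^2 = +1.
v=47: a=47^-2·(≡40), b=47^-2·(≡1) mod 47; (40|47)=-1, (1|47)=+1; (−1)^{-2·-2·23}·(-1)^-2·(+1)^-2 = +1.
v=∞: 221 > 0 and 4199 > 0  ⇒  (a,b)_∞ = +1.
v=3: a=3^2·(≡2), b=3^-4·(≡2) mod 3; (2|3)=-1, (2|3)=-1; (−1)^{2·-4·1}·(-1)^-4·(-1)^2 = +1.
v=2: v_2(a)=10, v_2(b)=-10; units ≡ 5, 7 (mod 8); ε·ε+αω+βω = 0·1+10·0+-10·1 ≡ 0  ⇒  (a,b)_2 = +1.
v=13: a=13^3·(≡3), b=13^1·(≡7) mod 13; (3|13)=+1, (7|13)=-1; (−1)^{3·1·6}·(+1)^1·(-1)^3 = -1.
v=17: a=17^3·(≡9), b=17^1·(≡16) mod 17; (9|17)=+1, (16|17)=+1; (−1)^{3·1·8}·(+1)^1·(+1)^3 = +1.
v=19: a=19^2·(≡15), b=19^3·(≡15) mod 19; (15|19)=-1, (15|19)=-1; (−1)^{2·3·9}·(-1)^3·(-1)^2 = -1.
v=7: a=7^2·(≡1), b=7^2·(≡5) mod 7; (1|7)=+1, (5|7)=-1; (−1)^{2·2·3}·(+1)^2·(-1)^2 = +1.
v=5: a=5^0·(≡1), b=5^2·(≡1) mod 5; (1|5)=+1, (1|5)=+1; (−1)^{0·2·2}·(+1)^2·(+1)^0 = +1.
Ram(221, 4199) = {13, 19}; no ℚ_13-point on the conic.

[13, 19]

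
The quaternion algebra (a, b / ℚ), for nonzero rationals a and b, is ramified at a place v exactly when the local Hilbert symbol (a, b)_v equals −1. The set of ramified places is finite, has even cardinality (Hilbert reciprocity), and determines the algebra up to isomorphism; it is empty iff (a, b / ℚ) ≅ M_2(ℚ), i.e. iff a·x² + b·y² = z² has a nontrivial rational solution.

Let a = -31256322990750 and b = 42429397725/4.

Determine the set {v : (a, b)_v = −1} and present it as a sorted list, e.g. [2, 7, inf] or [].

Mod squares: a ≡ -1870, b ≡ 429. Check v ∈ {∞, 2, 3, 5, 11, 13, 17}.
v=13: a=13^4·(≡8), b=13^3·(≡7) mod 13; (8|13)=-1, (7|13)=-1; (−1)^{4·3·6}·(-1)^3·(-1)^4 = -1.
v=2: v_2(a)=1, v_2(b)=-2; units ≡ 1, 5 (mod 8); ε·ε+αω+βω = 0·0+1·1+-2·0 ≡ 1  ⇒  (a,b)_2 = -1.
v=∞: -1870 < 0 and 429 > 0  ⇒  (a,b)_∞ = +1.
v=5: a=5^3·(≡4), b=5^2·(≡1) mod 5; (4|5)=+1, (1|5)=+1; (−1)^{3·2·2}·(+1)^2·(+1)^3 = +1.
v=17: a=17^3·(≡1), b=17^2·(≡15) mod 17; (1|17)=+1, (15|17)=+1; (−1)^{3·2·8}·(+1)^2·(+1)^3 = +1.
v=3: a=3^4·(≡2), b=3^5·(≡2) mod 3; (2|3)=-1, (2|3)=-1; (−1)^{4·5·1}·(-1)^5·(-1)^4 = -1.
v=11: a=11^1·(≡2), b=11^1·(≡7) mod 11; (2|11)=-1, (7|11)=-1; (−1)^{1·1·5}·(-1)^1·(-1)^1 = -1.
Ram(-1870, 429) = {2, 3, 11, 13}; no ℚ_2-point on the conic.

[2, 3, 11, 13]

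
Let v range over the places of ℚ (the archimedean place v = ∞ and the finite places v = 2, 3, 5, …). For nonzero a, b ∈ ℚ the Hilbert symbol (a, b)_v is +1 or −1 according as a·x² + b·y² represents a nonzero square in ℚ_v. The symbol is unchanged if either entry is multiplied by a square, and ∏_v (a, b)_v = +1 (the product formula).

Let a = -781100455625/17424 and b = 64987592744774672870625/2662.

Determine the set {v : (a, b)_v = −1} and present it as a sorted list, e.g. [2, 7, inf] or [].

Mod squares: a ≡ -25505321, b ≡ 86086. Check v ∈ {∞, 2, 3, 5, 7, 11, 13, 17, 23, 37, 41, 43}.
v=2: v_2(a)=-4, v_2(b)=-1; units ≡ 7, 3 (mod 8); ε·ε+αω+βω = 1·1+-4·1+-1·0 ≡ 1  ⇒  (a,b)_2 = -1.
v=17: a=17^1·(≡11), b=17^2·(≡4) mod 17; (11|17)=-1, (4|17)=+1; (−1)^{1·2·8}·(-1)^2·(+1)^1 = +1.
v=7: a=7^2·(≡3), b=7^5·(≡5) mod 7; (3|7)=-1, (5|7)=-1; (−1)^{2·5·3}·(-1)^5·(-1)^2 = -1.
v=41: a=41^1·(≡24), b=41^2·(≡15) mod 41; (24|41)=-1, (15|41)=-1; (−1)^{1·2·20}·(-1)^2·(-1)^1 = -1.
v=5: a=5^4·(≡4), b=5^4·(≡4) mod 5; (4|5)=+1, (4|5)=+1; (−1)^{4·4·2}·(+1)^4·(+1)^4 = +1.
v=∞: -25505321 < 0 and 86086 > 0  ⇒  (a,b)_∞ = +1.
v=13: a=13^0·(≡1), b=13^1·(≡11) mod 13; (1|13)=+1, (11|13)=-1; (−1)^{0·1·6}·(+1)^1·(-1)^0 = +1.
v=3: a=3^-2·(≡1), b=3^2·(≡1) mod 3; (1|3)=+1, (1|3)=+1; (−1)^{-2·2·1}·(+1)^2·(+1)^-2 = +1.
v=23: a=23^1·(≡6), b=23^0·(≡21) mod 23; (6|23)=+1, (21|23)=-1; (−1)^{1·0·11}·(+1)^0·(-1)^1 = -1.
v=37: a=37^1·(≡2), b=37^2·(≡19) mod 37; (2|37)=-1, (19|37)=-1; (−1)^{1·2·18}·(-1)^2·(-1)^1 = -1.
v=11: a=11^-2·(≡5), b=11^-3·(≡1) mod 11; (5|11)=+1, (1|11)=+1; (−1)^{-2·-3·5}·(+1)^-3·(+1)^-2 = +1.
v=43: a=43^1·(≡38), b=43^3·(≡1) mod 43; (38|43)=+1, (1|43)=+1; (−1)^{1·3·21}·(+1)^3·(+1)^1 = -1.
(-25505321, 86086 / ℚ) ramifies at {2, 7, 23, 37, 41, 43}: a division algebra.

[2, 7, 23, 37, 41, 43]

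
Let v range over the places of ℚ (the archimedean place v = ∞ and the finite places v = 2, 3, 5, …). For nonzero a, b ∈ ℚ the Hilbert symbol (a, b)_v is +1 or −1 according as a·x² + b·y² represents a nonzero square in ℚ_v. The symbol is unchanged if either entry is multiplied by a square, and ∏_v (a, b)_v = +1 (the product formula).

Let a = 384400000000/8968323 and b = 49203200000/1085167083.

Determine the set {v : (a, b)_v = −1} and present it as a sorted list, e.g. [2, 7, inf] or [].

[2, 5]

Mod squares: a ≡ 3, b ≡ 15. Check v ∈ {∞, 2, 3, 5, 7, 11, 13, 19, 31}.
v=2: v_2(a)=10, v_2(b)=14; units ≡ 3, 7 (mod 8); ε·ε+αω+βω = 1·1+10·0+14·1 ≡ 1  ⇒  (a,b)_2 = -1.
v=13: a=13^-2·(≡3), b=13^-2·(≡8) mod 13; (3|13)=+1, (8|13)=-1; (−1)^{-2·-2·6}·(+1)^-2·(-1)^-2 = +1.
v=3: a=3^-1·(≡1), b=3^-1·(≡2) mod 3; (1|3)=+1, (2|3)=-1; (−1)^{-1·-1·1}·(+1)^-1·(-1)^-1 = +1.
v=∞: 3 > 0 and 15 > 0  ⇒  (a,b)_∞ = +1.
v=5: a=5^8·(≡3), b=5^5·(≡3) mod 5; (3|5)=-1, (3|5)=-1; (−1)^{8·5·2}·(-1)^5·(-1)^8 = -1.
v=7: a=7^-2·(≡6), b=7^-2·(≡1) mod 7; (6|7)=-1, (1|7)=+1; (−1)^{-2·-2·3}·(-1)^-2·(+1)^-2 = +1.
v=31: a=31^2·(≡24), b=31^2·(≡27) mod 31; (24|31)=-1, (27|31)=-1; (−1)^{2·2·15}·(-1)^2·(-1)^2 = +1.
v=11: a=11^0·(≡5), b=11^-2·(≡9) mod 11; (5|11)=+1, (9|11)=+1; (−1)^{0·-2·5}·(+1)^-2·(+1)^0 = +1.
v=19: a=19^-2·(≡14), b=19^-2·(≡15) mod 19; (14|19)=-1, (15|19)=-1; (−1)^{-2·-2·9}·(-1)^-2·(-1)^-2 = +1.
Ram(3, 15) = {2, 5}; no ℚ_2-point on the conic.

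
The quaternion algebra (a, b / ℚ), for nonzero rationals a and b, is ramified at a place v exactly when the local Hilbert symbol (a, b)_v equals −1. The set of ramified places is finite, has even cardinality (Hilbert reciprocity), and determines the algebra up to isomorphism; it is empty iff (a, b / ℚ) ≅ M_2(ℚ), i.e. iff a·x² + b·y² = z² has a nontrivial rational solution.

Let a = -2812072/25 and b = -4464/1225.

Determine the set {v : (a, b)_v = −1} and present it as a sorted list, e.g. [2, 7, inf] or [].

(a, b) ≡ (-703018, -31) mod (ℚ^×)²; places V = {2, 3, 5, 7, 17, 23, 29, 31, ∞}.
(a,b)_3: α=0, u≡2; β=2, v≡2 (mod 3); (2|3)=-1, (2|3)=-1; sign (−1)^0·-1^2·-1^0 = +1.
(a,b)_17: α=1, u≡12; β=0, v≡7 (mod 17); (12|17)=-1, (7|17)=-1; sign (−1)^0·-1^0·-1^1 = -1.
(a,b)_5: α=-2, u≡3; β=-2, v≡4 (mod 5); (3|5)=-1, (4|5)=+1; sign (−1)^0·-1^-2·+1^-2 = +1.
(a,b)_29: α=1, u≡27; β=0, v≡21 (mod 29); (27|29)=-1, (21|29)=-1; sign (−1)^0·-1^0·-1^1 = -1.
(a,b)_7: α=0, u≡6; β=-2, v≡4 (mod 7); (6|7)=-1, (4|7)=+1; sign (−1)^0·-1^-2·+1^0 = +1.
(a,b)_31: α=1, u≡1; β=1, v≡22 (mod 31); (1|31)=+1, (22|31)=-1; sign (−1)^1·+1^1·-1^1 = +1.
(a,b)_23: α=1, u≡2; β=0, v≡15 (mod 23); (2|23)=+1, (15|23)=-1; sign (−1)^0·+1^0·-1^1 = -1.
(a,b)_∞: sgn(-703018)=−, sgn(-31)=−, so -1.
(a,b)_2: α=3, β=4; u≡3, v≡1 (mod 8); ε(u)ε(v)=1·0, αω(v)=3·0, βω(u)=4·1; sum ≡ 0  ⇒  +1.
Ram(-703018, -31) = {17, 23, 29, ∞}; no ℚ_17-point on the conic.

[17, 23, 29, inf]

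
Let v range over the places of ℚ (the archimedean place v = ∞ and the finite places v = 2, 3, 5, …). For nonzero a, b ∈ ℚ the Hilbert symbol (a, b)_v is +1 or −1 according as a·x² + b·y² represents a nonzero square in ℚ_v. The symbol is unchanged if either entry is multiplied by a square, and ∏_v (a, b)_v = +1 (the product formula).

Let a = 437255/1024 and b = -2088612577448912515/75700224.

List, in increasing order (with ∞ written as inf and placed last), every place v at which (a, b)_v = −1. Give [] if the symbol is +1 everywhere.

Mod squares: a ≡ 455, b ≡ -4290. Check v ∈ {∞, 2, 3, 5, 7, 11, 13, 17, 23, 31, 37}.
v=13: a=13^1·(≡3), b=13^3·(≡5) mod 13; (3|13)=+1, (5|13)=-1; (−1)^{1·3·6}·(+1)^3·(-1)^1 = -1.
v=17: a=17^0·(≡8), b=17^2·(≡10) mod 17; (8|17)=+1, (10|17)=-1; (−1)^{0·2·8}·(+1)^2·(-1)^0 = +1.
v=3: a=3^0·(≡2), b=3^-3·(≡1) mod 3; (2|3)=-1, (1|3)=+1; (−1)^{0·-3·1}·(-1)^-3·(+1)^0 = -1.
v=23: a=23^0·(≡4), b=23^2·(≡10) mod 23; (4|23)=+1, (10|23)=-1; (−1)^{0·2·11}·(+1)^2·(-1)^0 = +1.
v=37: a=37^0·(≡4), b=37^-2·(≡18) mod 37; (4|37)=+1, (18|37)=-1; (−1)^{0·-2·18}·(+1)^-2·(-1)^0 = +1.
v=2: v_2(a)=-10, v_2(b)=-11; units ≡ 7, 7 (mod 8); ε·ε+αω+βω = 1·1+-10·0+-11·0 ≡ 1  ⇒  (a,b)_2 = -1.
v=∞: 455 > 0 and -4290 < 0  ⇒  (a,b)_∞ = +1.
v=7: a=7^1·(≡2), b=7^6·(≡1) mod 7; (2|7)=+1, (1|7)=+1; (−1)^{1·6·3}·(+1)^6·(+1)^1 = +1.
v=11: a=11^0·(≡5), b=11^1·(≡10) mod 11; (5|11)=+1, (10|11)=-1; (−1)^{0·1·5}·(+1)^1·(-1)^0 = +1.
v=31: a=31^2·(≡21), b=31^2·(≡25) mod 31; (21|31)=-1, (25|31)=+1; (−1)^{2·2·15}·(-1)^2·(+1)^2 = +1.
v=5: a=5^1·(≡4), b=5^1·(≡3) mod 5; (4|5)=+1, (3|5)=-1; (−1)^{1·1·2}·(+1)^1·(-1)^1 = -1.
(455, -4290 / ℚ) ramifies at {2, 3, 5, 13}: a division algebra.

[2, 3, 5, 13]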